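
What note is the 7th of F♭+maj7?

Eb

F♭+maj7 is built on Fb; its 7th is a major 7th above the root.
A seventh above F uses the letter E, and the major 7th above Fb is Eb.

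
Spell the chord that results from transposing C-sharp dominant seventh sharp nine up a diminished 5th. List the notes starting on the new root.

C♯ up a diminished 5th → G. New chord: G dominant seventh sharp nine.
Root: G
Major 3rd (3rd): B
Perfect 5th (5th): D
Minor 7th (7th): F
Augmented 9th (9th): A♯

G  B  D  F  A♯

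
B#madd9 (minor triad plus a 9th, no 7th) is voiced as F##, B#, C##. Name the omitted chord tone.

D#

B#madd9 = B#, D#, F##, C##. The voicing lacks the 3rd (minor 3rd), D#.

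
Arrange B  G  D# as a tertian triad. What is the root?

G

Stacking in thirds gives G – B – D#, so G is the root — G augmented triad.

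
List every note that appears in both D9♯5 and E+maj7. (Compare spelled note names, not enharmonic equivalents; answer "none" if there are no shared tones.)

E

D9♯5: D F# A# C E
E+maj7: E G# B# D#
Common to both → E.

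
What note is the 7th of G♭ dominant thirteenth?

Root of G♭ dominant thirteenth = Gb. The 7th is a minor 7th: Gb up a minor 7th → Fb.

Fb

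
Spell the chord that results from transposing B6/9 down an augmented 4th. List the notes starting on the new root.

B down an augmented 4th → F. New chord: F six-nine.
F — root
A — major 3rd
C — perfect 5th
D — major 6th
G — major 9th

F, A, C, D, G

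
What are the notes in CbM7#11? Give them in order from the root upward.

C♭ – E♭ – G♭ – B♭ – F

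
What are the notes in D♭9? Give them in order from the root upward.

D♭9 is a dominant ninth built on Db.
Db — root
F — major 3rd
Ab — perfect 5th
Cb — minor 7th
Eb — major 9th

Db, F, Ab, Cb, Eb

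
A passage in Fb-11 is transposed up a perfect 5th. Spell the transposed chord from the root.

Cb – Ebb – Gb – Bbb – Db – Fb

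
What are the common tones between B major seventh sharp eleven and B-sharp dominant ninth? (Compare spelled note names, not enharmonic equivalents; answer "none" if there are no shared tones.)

A-sharp

B major seventh sharp eleven: B D-sharp F-sharp A-sharp E-sharp
B-sharp dominant ninth: B-sharp D-double-sharp F-double-sharp A-sharp C-double-sharp
Common to both → A-sharp.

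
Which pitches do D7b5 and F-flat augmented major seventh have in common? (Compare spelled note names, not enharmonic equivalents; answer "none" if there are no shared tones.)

Ab, C

D7b5 = D, F#, Ab, C.
F-flat augmented major seventh = Fb, Ab, C, Eb.
Shared: Ab, C.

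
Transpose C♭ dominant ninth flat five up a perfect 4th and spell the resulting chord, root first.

F-flat  A-flat  C-double-flat  E-double-flat  G-flat

A perfect 4th up from C-flat is F-flat, so the new chord is F-flat dominant ninth flat five.
F-flat — root
A-flat — major 3rd
C-double-flat — diminished 5th
E-double-flat — minor 7th
G-flat — major 9th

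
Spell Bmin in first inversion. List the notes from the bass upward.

In root position, Bmin is B–D–F#.
First inversion puts the third (D) in the bass.

D  F#  B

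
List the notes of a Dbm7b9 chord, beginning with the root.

Dbm7b9 is a minor seventh flat nine built on Db.
Root: Db
Minor 3rd (3rd): Fb
Perfect 5th (5th): Ab
Minor 7th (7th): Cb
Minor 9th (9th): Ebb

Db  Fb  Ab  Cb  Ebb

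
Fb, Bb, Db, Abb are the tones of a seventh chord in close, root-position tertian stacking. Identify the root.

Arranged so that each adjacent pair is a third by letter name: Bb – Db – Fb – Abb.
The bottom of that stack, Bb, is the root (this is Bb diminished seventh).

Bb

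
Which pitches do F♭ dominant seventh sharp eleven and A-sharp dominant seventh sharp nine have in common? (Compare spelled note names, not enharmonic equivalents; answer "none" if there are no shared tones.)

F♭ dominant seventh sharp eleven = F-flat, A-flat, C-flat, E-double-flat, B-flat.
A-sharp dominant seventh sharp nine = A-sharp, C-double-sharp, E-sharp, G-sharp, B-double-sharp.
Shared: none.

none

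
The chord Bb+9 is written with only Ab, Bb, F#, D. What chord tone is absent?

C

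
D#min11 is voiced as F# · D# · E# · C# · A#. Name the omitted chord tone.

G#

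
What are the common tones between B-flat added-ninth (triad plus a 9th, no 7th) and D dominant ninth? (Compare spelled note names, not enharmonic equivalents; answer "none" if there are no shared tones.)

B-flat added-ninth = B-flat, D, F, C.
D dominant ninth = D, F-sharp, A, C, E.
Shared: D, C.

D  C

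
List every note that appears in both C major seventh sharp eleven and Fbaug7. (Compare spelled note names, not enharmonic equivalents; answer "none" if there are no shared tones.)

C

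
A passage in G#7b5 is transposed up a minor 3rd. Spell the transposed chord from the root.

B  D#  F  A

A minor 3rd up from G# is B, so the new chord is B dominant seventh flat five.
root → B
3rd (major 3rd) → D#
5th (diminished 5th) → F
7th (minor 7th) → A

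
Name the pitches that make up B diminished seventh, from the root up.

B diminished seventh: diminished seventh on B.
root → B
3rd (minor 3rd) → D
5th (diminished 5th) → F
7th (diminished 7th) → A♭

B D F A♭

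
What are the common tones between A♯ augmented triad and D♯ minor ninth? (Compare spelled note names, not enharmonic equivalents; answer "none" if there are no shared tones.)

A-sharp

A♯ augmented triad = A-sharp, C-double-sharp, E-double-sharp.
D♯ minor ninth = D-sharp, F-sharp, A-sharp, C-sharp, E-sharp.
Shared: A-sharp.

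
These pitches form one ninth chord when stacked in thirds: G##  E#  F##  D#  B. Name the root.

E#

Arranged so that each adjacent pair is a third by letter name: E# – G## – B – D# – F##.
The bottom of that stack, E#, is the root (this is E# dominant ninth flat five).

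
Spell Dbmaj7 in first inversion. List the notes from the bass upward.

In root position, Dbmaj7 is Db–F–Ab–C.
First inversion puts the third (F) in the bass.

F – Ab – C – Db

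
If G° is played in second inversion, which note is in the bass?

G° = G–Bb–Db. Second inversion → fifth in the bass = Db.

Db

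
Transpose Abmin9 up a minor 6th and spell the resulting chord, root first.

Fb  Abb  Cb  Ebb  Gb

Transposed root: Ab → Fb (minor 6th up). So we spell Fb minor ninth:
Root: Fb
Minor 3rd (3rd): Abb
Perfect 5th (5th): Cb
Minor 7th (7th): Ebb
Major 9th (9th): Gb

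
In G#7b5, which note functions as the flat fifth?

D

Root of G#7b5 = G#. The 5th is a diminished 5th: G# up a diminished 5th → D.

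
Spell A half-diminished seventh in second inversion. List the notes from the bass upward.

A half-diminished seventh = A–C–Eb–G; second inversion → fifth (Eb) lowest.

Eb, G, A, C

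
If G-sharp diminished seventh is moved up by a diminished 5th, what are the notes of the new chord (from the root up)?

A diminished 5th up from G-sharp is D, so the new chord is D diminished seventh.
D — root
F — minor 3rd
A-flat — diminished 5th
C-flat — diminished 7th

D, F, A-flat, C-flat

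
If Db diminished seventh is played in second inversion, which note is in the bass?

A𝄫

Db diminished seventh = D♭–F♭–A𝄫–C𝄫. Second inversion → fifth in the bass = A𝄫.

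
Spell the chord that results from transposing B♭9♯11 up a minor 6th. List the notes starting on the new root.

Gb Bb Db Fb Ab C

Transposed root: Bb → Gb (minor 6th up). So we spell Gb dominant ninth sharp eleven:
- root: Gb
- major 3rd: Bb
- perfect 5th: Db
- minor 7th: Fb
- major 9th: Ab
- augmented 11th: C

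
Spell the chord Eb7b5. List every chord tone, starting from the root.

Eb, G, Bbb, Db

Eb7b5 is a dominant seventh flat five built on Eb.
root → Eb
3rd (major 3rd) → G
5th (diminished 5th) → Bbb
7th (minor 7th) → Db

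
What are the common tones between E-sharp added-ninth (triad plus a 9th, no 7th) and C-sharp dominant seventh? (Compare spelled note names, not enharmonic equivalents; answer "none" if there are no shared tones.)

E-sharp added-ninth: E-sharp G-double-sharp B-sharp F-double-sharp
C-sharp dominant seventh: C-sharp E-sharp G-sharp B
Common to both → E-sharp.

E-sharp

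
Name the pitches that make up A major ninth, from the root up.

A, C-sharp, E, G-sharp, B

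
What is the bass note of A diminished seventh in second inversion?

A diminished seventh = A–C–Eb–Gb. Second inversion → fifth in the bass = Eb.

Eb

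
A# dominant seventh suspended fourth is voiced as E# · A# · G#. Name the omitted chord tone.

A# dominant seventh suspended fourth = A#, D#, E#, G#. The voicing lacks the 4th (perfect 4th), D#.

D#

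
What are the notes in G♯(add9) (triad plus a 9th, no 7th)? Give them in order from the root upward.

G# – B# – D# – A#

G♯(add9) is an added-ninth built on G#.
- root: G#
- major 3rd: B#
- perfect 5th: D#
- major 9th: A#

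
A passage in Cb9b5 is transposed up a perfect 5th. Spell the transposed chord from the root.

Gb, Bb, Dbb, Fb, Ab

A perfect 5th up from Cb is Gb, so the new chord is Gb dominant ninth flat five.
Gb — root
Bb — major 3rd
Dbb — diminished 5th
Fb — minor 7th
Ab — major 9th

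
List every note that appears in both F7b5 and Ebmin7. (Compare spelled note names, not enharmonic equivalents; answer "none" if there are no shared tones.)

Eb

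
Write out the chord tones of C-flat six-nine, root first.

C-flat, E-flat, G-flat, A-flat, D-flat

C-flat six-nine is a six-nine built on C-flat.
- root: C-flat
- major 3rd: E-flat
- perfect 5th: G-flat
- major 6th: A-flat
- major 9th: D-flat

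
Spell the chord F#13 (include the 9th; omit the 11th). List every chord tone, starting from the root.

F#13 is a dominant thirteenth built on F#.
- root: F#
- major 3rd: A#
- perfect 5th: C#
- minor 7th: E
- major 9th: G#
- major 13th: D#

F#  A#  C#  E  G#  D#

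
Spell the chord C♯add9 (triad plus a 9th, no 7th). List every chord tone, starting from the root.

C♯  E♯  G♯  D♯

Root C♯, quality added-ninth:
Root: C♯
Major 3rd (3rd): E♯
Perfect 5th (5th): G♯
Major 9th (9th): D♯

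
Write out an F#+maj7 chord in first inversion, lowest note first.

A#, C##, E#, F#

In root position, F#+maj7 is F#–A#–C##–E#.
First inversion puts the third (A#) in the bass.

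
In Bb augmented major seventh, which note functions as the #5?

F♯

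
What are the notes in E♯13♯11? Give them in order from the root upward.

E♯13♯11 is a dominant thirteenth sharp eleven built on E#.
- root: E#
- major 3rd: G##
- perfect 5th: B#
- minor 7th: D#
- major 9th: F##
- augmented 11th: A##
- major 13th: C##

E#, G##, B#, D#, F##, A##, C##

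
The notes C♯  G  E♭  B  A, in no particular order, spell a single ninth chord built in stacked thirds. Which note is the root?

A

Arranged so that each adjacent pair is a third by letter name: A – C♯ – E♭ – G – B.
The bottom of that stack, A, is the root (this is A dominant ninth flat five).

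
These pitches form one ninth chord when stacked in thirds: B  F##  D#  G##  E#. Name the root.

E#

Stacking in thirds gives E# – G## – B – D# – F##, so E# is the root — E# dominant ninth flat five.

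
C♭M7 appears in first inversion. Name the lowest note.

C♭M7 = Cb–Eb–Gb–Bb. First inversion → third in the bass = Eb.

Eb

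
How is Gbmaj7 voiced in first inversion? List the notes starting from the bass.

Gbmaj7 = Gb–Bb–Db–F; first inversion → third (Bb) lowest.

Bb, Db, F, Gb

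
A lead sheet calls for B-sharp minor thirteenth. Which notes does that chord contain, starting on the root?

B-sharp minor thirteenth is a minor thirteenth built on B-sharp.
B-sharp — root
D-sharp — minor 3rd
F-double-sharp — perfect 5th
A-sharp — minor 7th
C-double-sharp — major 9th
E-sharp — perfect 11th
G-double-sharp — major 13th

B-sharp, D-sharp, F-double-sharp, A-sharp, C-double-sharp, E-sharp, G-double-sharp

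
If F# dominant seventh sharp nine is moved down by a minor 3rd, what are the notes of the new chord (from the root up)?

D-sharp, F-double-sharp, A-sharp, C-sharp, E-double-sharp

A minor 3rd down from F-sharp is D-sharp, so the new chord is D-sharp dominant seventh sharp nine.
D-sharp — root
F-double-sharp — major 3rd
A-sharp — perfect 5th
C-sharp — minor 7th
E-double-sharp — augmented 9th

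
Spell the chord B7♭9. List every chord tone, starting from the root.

B7♭9: dominant seventh flat nine on B.
- root: B
- major 3rd: D#
- perfect 5th: F#
- minor 7th: A
- minor 9th: C

B  D#  F#  A  C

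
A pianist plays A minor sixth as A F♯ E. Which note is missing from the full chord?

The full A minor sixth chord is A, C, E, F♯.
Comparing with the voicing, the minor 3rd (3rd) — C — is absent.

C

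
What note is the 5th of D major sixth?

A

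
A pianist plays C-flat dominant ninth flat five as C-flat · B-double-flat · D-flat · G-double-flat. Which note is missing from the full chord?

E-flat

C-flat dominant ninth flat five = C-flat, E-flat, G-double-flat, B-double-flat, D-flat. The voicing lacks the 3rd (major 3rd), E-flat.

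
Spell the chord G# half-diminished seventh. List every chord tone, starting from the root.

G-sharp, B, D, F-sharp

Root G-sharp, quality half-diminished seventh:
Root: G-sharp
Minor 3rd (3rd): B
Diminished 5th (5th): D
Minor 7th (7th): F-sharp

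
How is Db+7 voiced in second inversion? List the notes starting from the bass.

In root position, Db+7 is Db–F–A–Cb.
Second inversion puts the fifth (A) in the bass.

A  Cb  Db  F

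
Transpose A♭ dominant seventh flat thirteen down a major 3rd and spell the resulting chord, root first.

Fb  Ab  Cb  Ebb  Dbb

Transposed root: Ab → Fb (major 3rd down). So we spell Fb dominant seventh flat thirteen:
- root: Fb
- major 3rd: Ab
- perfect 5th: Cb
- minor 7th: Ebb
- minor 13th: Dbb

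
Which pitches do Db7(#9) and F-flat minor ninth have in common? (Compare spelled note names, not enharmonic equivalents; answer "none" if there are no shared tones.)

Db7(#9) = Db, F, Ab, Cb, E.
F-flat minor ninth = Fb, Abb, Cb, Ebb, Gb.
Shared: Cb.

Cb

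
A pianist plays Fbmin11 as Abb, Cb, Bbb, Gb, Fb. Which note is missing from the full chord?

Ebb

The full Fbmin11 chord is Fb, Abb, Cb, Ebb, Gb, Bbb.
Comparing with the voicing, the minor 7th (7th) — Ebb — is absent.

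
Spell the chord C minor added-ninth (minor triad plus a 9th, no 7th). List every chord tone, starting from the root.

C, E-flat, G, D

C minor added-ninth is a minor added-ninth built on C.
Root: C
Minor 3rd (3rd): E-flat
Perfect 5th (5th): G
Major 9th (9th): D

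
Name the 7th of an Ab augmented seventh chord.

G-flat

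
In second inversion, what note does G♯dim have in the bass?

G♯dim in root position is G#–B–D.
Second inversion places the fifth in the bass, which is D.

D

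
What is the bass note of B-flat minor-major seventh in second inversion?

B-flat minor-major seventh = Bb–Db–F–A. Second inversion → fifth in the bass = F.

F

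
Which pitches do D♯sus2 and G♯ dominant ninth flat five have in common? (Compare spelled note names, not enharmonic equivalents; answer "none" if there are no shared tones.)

A#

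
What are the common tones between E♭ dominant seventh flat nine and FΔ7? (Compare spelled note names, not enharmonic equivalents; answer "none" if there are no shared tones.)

E♭ dominant seventh flat nine = Eb, G, Bb, Db, Fb.
FΔ7 = F, A, C, E.
Shared: none.

none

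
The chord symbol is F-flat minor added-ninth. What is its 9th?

Gb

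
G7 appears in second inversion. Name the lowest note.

G7 = G–B–D–F. Second inversion → fifth in the bass = D.

D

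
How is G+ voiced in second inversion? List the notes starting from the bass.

D♯, G, B

In root position, G+ is G–B–D♯.
Second inversion puts the fifth (D♯) in the bass.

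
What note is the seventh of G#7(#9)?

F#

Root of G#7(#9) = G#. The 7th is a minor 7th: G# up a minor 7th → F#.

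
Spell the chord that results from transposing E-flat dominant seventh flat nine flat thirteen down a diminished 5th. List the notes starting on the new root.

A diminished 5th down from E-flat is A, so the new chord is A dominant seventh flat nine flat thirteen.
Root: A
Major 3rd (3rd): C-sharp
Perfect 5th (5th): E
Minor 7th (7th): G
Minor 9th (9th): B-flat
Minor 13th (13th): F

A – C-sharp – E – G – B-flat – F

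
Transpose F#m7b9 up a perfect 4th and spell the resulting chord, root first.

A perfect 4th up from F# is B, so the new chord is B minor seventh flat nine.
Root: B
Minor 3rd (3rd): D
Perfect 5th (5th): F#
Minor 7th (7th): A
Minor 9th (9th): C

B D F# A C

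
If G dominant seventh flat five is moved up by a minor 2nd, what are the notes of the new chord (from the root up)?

A minor 2nd up from G is A-flat, so the new chord is A-flat dominant seventh flat five.
root → A-flat
3rd (major 3rd) → C
5th (diminished 5th) → E-double-flat
7th (minor 7th) → G-flat

A-flat, C, E-double-flat, G-flat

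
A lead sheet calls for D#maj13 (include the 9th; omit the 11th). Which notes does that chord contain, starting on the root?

D#  F##  A#  C##  E#  B#

Root D#, quality major thirteenth:
Root: D#
Major 3rd (3rd): F##
Perfect 5th (5th): A#
Major 7th (7th): C##
Major 9th (9th): E#
Major 13th (13th): B#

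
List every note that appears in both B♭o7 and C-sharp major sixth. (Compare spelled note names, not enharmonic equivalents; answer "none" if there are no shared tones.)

none

B♭o7: B♭ D♭ F♭ A𝄫
C-sharp major sixth: C♯ E♯ G♯ A♯
Common to both → none.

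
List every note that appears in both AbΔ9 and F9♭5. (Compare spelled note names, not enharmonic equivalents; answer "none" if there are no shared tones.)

E♭  G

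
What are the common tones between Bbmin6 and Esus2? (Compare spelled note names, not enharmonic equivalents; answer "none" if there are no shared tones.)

Bbmin6 = B♭, D♭, F, G.
Esus2 = E, F♯, B.
Shared: none.

none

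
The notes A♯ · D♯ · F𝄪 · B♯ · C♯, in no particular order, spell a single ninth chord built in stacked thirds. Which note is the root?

B♯

Stacking in thirds gives B♯ – D♯ – F𝄪 – A♯ – C♯, so B♯ is the root — B♯ minor seventh flat nine.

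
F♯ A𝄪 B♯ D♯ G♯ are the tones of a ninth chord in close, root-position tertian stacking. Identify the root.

Arranged so that each adjacent pair is a third by letter name: G♯ – B♯ – D♯ – F♯ – A𝄪.
The bottom of that stack, G♯, is the root (this is G♯ dominant seventh sharp nine).

G♯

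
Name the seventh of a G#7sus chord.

G#7sus is built on G#; its 7th is a minor 7th above the root.
A seventh above G uses the letter F, and the minor 7th above G# is F#.

F#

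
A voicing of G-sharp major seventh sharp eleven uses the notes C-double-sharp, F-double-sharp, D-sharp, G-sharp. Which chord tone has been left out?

B-sharp

G-sharp major seventh sharp eleven = G-sharp, B-sharp, D-sharp, F-double-sharp, C-double-sharp. The voicing lacks the 3rd (major 3rd), B-sharp.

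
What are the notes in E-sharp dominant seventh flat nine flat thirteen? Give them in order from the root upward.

E-sharp dominant seventh flat nine flat thirteen: dominant seventh flat nine flat thirteen on E-sharp.
- root: E-sharp
- major 3rd: G-double-sharp
- perfect 5th: B-sharp
- minor 7th: D-sharp
- minor 9th: F-sharp
- minor 13th: C-sharp

E-sharp G-double-sharp B-sharp D-sharp F-sharp C-sharp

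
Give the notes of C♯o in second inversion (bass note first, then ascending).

C♯o = C#–E–G; second inversion → fifth (G) lowest.

G – C# – E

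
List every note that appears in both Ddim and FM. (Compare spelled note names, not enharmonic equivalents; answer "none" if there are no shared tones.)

Ddim = D, F, A♭.
FM = F, A, C.
Shared: F.

F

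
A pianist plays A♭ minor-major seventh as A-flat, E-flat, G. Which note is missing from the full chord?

C-flat

A♭ minor-major seventh = A-flat, C-flat, E-flat, G. The voicing lacks the 3rd (minor 3rd), C-flat.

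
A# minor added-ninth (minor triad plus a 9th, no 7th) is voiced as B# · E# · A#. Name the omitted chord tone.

A# minor added-ninth = A#, C#, E#, B#. The voicing lacks the 3rd (minor 3rd), C#.

C#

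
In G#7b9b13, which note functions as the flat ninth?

A

Root of G#7b9b13 = G#. The 9th is a minor 9th: G# up a minor 9th → A.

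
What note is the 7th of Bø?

A

Root of Bø = B. The 7th is a minor 7th: B up a minor 7th → A.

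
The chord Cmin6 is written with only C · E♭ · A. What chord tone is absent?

The full Cmin6 chord is C, E♭, G, A.
Comparing with the voicing, the perfect 5th (5th) — G — is absent.

G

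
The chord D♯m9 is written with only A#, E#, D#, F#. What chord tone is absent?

C#

D♯m9 = D#, F#, A#, C#, E#. The voicing lacks the 7th (minor 7th), C#.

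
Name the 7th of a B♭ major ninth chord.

B♭ major ninth is built on B♭; its 7th is a major 7th above the root.
A seventh above B uses the letter A, and the major 7th above B♭ is A.

A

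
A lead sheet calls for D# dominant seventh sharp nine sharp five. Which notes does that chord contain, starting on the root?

D#, F##, A##, C#, E##

Root D#, quality dominant seventh sharp nine sharp five:
D# — root
F## — major 3rd
A## — augmented 5th
C# — minor 7th
E## — augmented 9th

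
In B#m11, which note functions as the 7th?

Root of B#m11 = B#. The 7th is a minor 7th: B# up a minor 7th → A#.

A#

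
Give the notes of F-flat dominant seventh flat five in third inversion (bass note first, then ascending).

Ebb, Fb, Ab, Cbb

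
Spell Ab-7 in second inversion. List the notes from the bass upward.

Eb Gb Ab Cb

In root position, Ab-7 is Ab–Cb–Eb–Gb.
Second inversion puts the fifth (Eb) in the bass.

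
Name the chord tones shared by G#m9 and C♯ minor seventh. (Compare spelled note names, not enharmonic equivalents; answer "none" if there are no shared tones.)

G#m9 = G#, B, D#, F#, A#.
C♯ minor seventh = C#, E, G#, B.
Shared: G#, B.

G#, B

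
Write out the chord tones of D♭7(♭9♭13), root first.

Root D♭, quality dominant seventh flat nine flat thirteen:
root → D♭
3rd (major 3rd) → F
5th (perfect 5th) → A♭
7th (minor 7th) → C♭
9th (minor 9th) → E𝄫
13th (minor 13th) → B𝄫

D♭  F  A♭  C♭  E𝄫  B𝄫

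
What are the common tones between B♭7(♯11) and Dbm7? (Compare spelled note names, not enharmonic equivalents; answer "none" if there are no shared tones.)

Ab

B♭7(♯11) = Bb, D, F, Ab, E.
Dbm7 = Db, Fb, Ab, Cb.
Shared: Ab.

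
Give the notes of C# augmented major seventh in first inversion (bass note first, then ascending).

E#  G##  B#  C#

In root position, C# augmented major seventh is C#–E#–G##–B#.
First inversion puts the third (E#) in the bass.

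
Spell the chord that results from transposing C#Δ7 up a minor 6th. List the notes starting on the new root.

A C♯ E G♯

A minor 6th up from C♯ is A, so the new chord is A major seventh.
Root: A
Major 3rd (3rd): C♯
Perfect 5th (5th): E
Major 7th (7th): G♯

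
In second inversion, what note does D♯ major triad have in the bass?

A♯

D♯ major triad = D♯–F𝄪–A♯. Second inversion → fifth in the bass = A♯.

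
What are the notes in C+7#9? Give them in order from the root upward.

C – E – G# – Bb – D#

C+7#9 is a dominant seventh sharp nine sharp five built on C.
root → C
3rd (major 3rd) → E
5th (augmented 5th) → G#
7th (minor 7th) → Bb
9th (augmented 9th) → D#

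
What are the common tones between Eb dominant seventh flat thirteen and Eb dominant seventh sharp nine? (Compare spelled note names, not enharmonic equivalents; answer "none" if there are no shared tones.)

Eb dominant seventh flat thirteen = E-flat, G, B-flat, D-flat, C-flat.
Eb dominant seventh sharp nine = E-flat, G, B-flat, D-flat, F-sharp.
Shared: E-flat, G, B-flat, D-flat.

E-flat – G – B-flat – D-flat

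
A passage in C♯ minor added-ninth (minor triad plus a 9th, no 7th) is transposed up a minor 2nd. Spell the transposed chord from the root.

D  F  A  E

A minor 2nd up from C-sharp is D, so the new chord is D minor added-ninth.
- root: D
- minor 3rd: F
- perfect 5th: A
- major 9th: E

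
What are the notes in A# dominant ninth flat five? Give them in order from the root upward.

A-sharp – C-double-sharp – E – G-sharp – B-sharp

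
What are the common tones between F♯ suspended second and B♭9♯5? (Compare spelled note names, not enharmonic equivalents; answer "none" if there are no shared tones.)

F#

F♯ suspended second = F#, G#, C#.
B♭9♯5 = Bb, D, F#, Ab, C.
Shared: F#.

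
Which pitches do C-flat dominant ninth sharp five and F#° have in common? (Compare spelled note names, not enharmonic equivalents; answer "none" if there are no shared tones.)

none

C-flat dominant ninth sharp five: Cb Eb G Bbb Db
F#°: F# A C
Common to both → none.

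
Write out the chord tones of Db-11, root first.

D♭  F♭  A♭  C♭  E♭  G♭

Db-11 is a minor eleventh built on D♭.
Root: D♭
Minor 3rd (3rd): F♭
Perfect 5th (5th): A♭
Minor 7th (7th): C♭
Major 9th (9th): E♭
Perfect 11th (11th): G♭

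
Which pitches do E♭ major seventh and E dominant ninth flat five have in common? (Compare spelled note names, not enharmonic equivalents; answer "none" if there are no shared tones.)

B-flat – D

E♭ major seventh = E-flat, G, B-flat, D.
E dominant ninth flat five = E, G-sharp, B-flat, D, F-sharp.
Shared: B-flat, D.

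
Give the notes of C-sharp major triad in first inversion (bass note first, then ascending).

In root position, C-sharp major triad is C-sharp–E-sharp–G-sharp.
First inversion puts the third (E-sharp) in the bass.

E-sharp – G-sharp – C-sharp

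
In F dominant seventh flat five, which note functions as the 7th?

E♭

F dominant seventh flat five is built on F; its 7th is a minor 7th above the root.
A seventh above F uses the letter E, and the minor 7th above F is E♭.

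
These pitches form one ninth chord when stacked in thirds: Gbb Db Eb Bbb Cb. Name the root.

Cb

Arranged so that each adjacent pair is a third by letter name: Cb – Eb – Gbb – Bbb – Db.
The bottom of that stack, Cb, is the root (this is Cb dominant ninth flat five).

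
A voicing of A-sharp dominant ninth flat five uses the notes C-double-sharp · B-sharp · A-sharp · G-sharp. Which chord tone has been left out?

The full A-sharp dominant ninth flat five chord is A-sharp, C-double-sharp, E, G-sharp, B-sharp.
Comparing with the voicing, the diminished 5th (5th) — E — is absent.

E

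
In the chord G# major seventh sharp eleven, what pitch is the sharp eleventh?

G# major seventh sharp eleven is built on G-sharp; its 11th is an augmented 11th above the root.
A fourth above G uses the letter C, and the augmented 11th above G-sharp is C-double-sharp.

C-double-sharp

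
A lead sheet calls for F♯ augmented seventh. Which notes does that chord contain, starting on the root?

F-sharp – A-sharp – C-double-sharp – E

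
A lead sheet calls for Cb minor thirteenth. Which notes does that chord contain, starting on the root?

C-flat, E-double-flat, G-flat, B-double-flat, D-flat, F-flat, A-flat

Cb minor thirteenth: minor thirteenth on C-flat.
Root: C-flat
Minor 3rd (3rd): E-double-flat
Perfect 5th (5th): G-flat
Minor 7th (7th): B-double-flat
Major 9th (9th): D-flat
Perfect 11th (11th): F-flat
Major 13th (13th): A-flat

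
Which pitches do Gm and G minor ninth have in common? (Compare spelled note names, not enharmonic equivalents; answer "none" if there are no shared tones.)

Gm: G B♭ D
G minor ninth: G B♭ D F A
Common to both → G, B♭, D.

G  B♭  D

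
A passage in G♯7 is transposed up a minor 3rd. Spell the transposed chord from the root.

B  D#  F#  A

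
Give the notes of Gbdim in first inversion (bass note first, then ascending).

In root position, Gbdim is Gb–Bbb–Dbb.
First inversion puts the third (Bbb) in the bass.

Bbb  Dbb  Gb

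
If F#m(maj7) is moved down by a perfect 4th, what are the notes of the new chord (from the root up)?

C♯ – E – G♯ – B♯

A perfect 4th down from F♯ is C♯, so the new chord is C♯ minor-major seventh.
root → C♯
3rd (minor 3rd) → E
5th (perfect 5th) → G♯
7th (major 7th) → B♯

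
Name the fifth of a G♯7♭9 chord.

G♯7♭9 is built on G♯; its 5th is a perfect 5th above the root.
A fifth above G uses the letter D, and the perfect 5th above G♯ is D♯.

D♯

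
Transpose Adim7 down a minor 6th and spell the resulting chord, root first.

C♯ – E – G – B♭

A down a minor 6th → C♯. New chord: C♯ diminished seventh.
C♯ — root
E — minor 3rd
G — diminished 5th
B♭ — diminished 7th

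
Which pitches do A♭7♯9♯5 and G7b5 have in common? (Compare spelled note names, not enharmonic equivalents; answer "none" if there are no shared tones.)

B

A♭7♯9♯5: Ab C E Gb B
G7b5: G B Db F
Common to both → B.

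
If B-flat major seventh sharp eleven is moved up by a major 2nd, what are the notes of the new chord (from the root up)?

C – E – G – B – F-sharp

B-flat up a major 2nd → C. New chord: C major seventh sharp eleven.
Root: C
Major 3rd (3rd): E
Perfect 5th (5th): G
Major 7th (7th): B
Augmented 11th (11th): F-sharp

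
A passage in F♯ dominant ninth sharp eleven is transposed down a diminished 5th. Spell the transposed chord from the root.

B-sharp – D-double-sharp – F-double-sharp – A-sharp – C-double-sharp – E-double-sharp

F-sharp down a diminished 5th → B-sharp. New chord: B-sharp dominant ninth sharp eleven.
- root: B-sharp
- major 3rd: D-double-sharp
- perfect 5th: F-double-sharp
- minor 7th: A-sharp
- major 9th: C-double-sharp
- augmented 11th: E-double-sharp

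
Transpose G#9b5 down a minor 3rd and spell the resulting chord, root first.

G# down a minor 3rd → E#. New chord: E# dominant ninth flat five.
- root: E#
- major 3rd: G##
- diminished 5th: B
- minor 7th: D#
- major 9th: F##

E#  G##  B  D#  F##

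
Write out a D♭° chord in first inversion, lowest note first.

In root position, D♭° is Db–Fb–Abb.
First inversion puts the third (Fb) in the bass.

Fb, Abb, Db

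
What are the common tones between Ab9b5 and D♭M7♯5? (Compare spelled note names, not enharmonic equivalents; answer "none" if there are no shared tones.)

Ab9b5: Ab C Ebb Gb Bb
D♭M7♯5: Db F A C
Common to both → C.

C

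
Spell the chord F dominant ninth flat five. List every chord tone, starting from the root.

F  A  C-flat  E-flat  G

F dominant ninth flat five is a dominant ninth flat five built on F.
Root: F
Major 3rd (3rd): A
Diminished 5th (5th): C-flat
Minor 7th (7th): E-flat
Major 9th (9th): G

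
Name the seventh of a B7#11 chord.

A

B7#11 is built on B; its 7th is a minor 7th above the root.
A seventh above B uses the letter A, and the minor 7th above B is A.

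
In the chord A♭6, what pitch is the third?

Root of A♭6 = Ab. The 3rd is a major 3rd: Ab up a major 3rd → C.

C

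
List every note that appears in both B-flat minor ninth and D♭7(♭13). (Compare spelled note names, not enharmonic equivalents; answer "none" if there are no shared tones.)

B-flat minor ninth = Bb, Db, F, Ab, C.
D♭7(♭13) = Db, F, Ab, Cb, Bbb.
Shared: Db, F, Ab.

Db  F  Ab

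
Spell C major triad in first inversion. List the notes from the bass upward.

In root position, C major triad is C–E–G.
First inversion puts the third (E) in the bass.

E  G  C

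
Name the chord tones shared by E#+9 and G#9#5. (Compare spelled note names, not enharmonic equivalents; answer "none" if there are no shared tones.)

E#+9: E# G## B## D# F##
G#9#5: G# B# D## F# A#
Common to both → none.

none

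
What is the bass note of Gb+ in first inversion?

Bb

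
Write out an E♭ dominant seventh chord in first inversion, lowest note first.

E♭ dominant seventh = E♭–G–B♭–D♭; first inversion → third (G) lowest.

G  B♭  D♭  E♭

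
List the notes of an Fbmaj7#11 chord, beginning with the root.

Fbmaj7#11: major seventh sharp eleven on Fb.
Fb — root
Ab — major 3rd
Cb — perfect 5th
Eb — major 7th
Bb — augmented 11th

Fb Ab Cb Eb Bb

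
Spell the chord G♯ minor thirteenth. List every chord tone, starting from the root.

G-sharp – B – D-sharp – F-sharp – A-sharp – C-sharp – E-sharp

G♯ minor thirteenth is a minor thirteenth built on G-sharp.
- root: G-sharp
- minor 3rd: B
- perfect 5th: D-sharp
- minor 7th: F-sharp
- major 9th: A-sharp
- perfect 11th: C-sharp
- major 13th: E-sharp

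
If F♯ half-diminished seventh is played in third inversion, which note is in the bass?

E

F♯ half-diminished seventh in root position is F-sharp–A–C–E.
Third inversion places the seventh in the bass, which is E.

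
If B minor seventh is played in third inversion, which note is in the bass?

B minor seventh in root position is B–D–F♯–A.
Third inversion places the seventh in the bass, which is A.

A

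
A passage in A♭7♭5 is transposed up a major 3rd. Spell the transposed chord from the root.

C E Gb Bb

Ab up a major 3rd → C. New chord: C dominant seventh flat five.
- root: C
- major 3rd: E
- diminished 5th: Gb
- minor 7th: Bb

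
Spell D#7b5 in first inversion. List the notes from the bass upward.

F##  A  C#  D#

In root position, D#7b5 is D#–F##–A–C#.
First inversion puts the third (F##) in the bass.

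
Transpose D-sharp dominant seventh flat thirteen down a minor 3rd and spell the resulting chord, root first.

B# – D## – F## – A# – G#

A minor 3rd down from D# is B#, so the new chord is B# dominant seventh flat thirteen.
Root: B#
Major 3rd (3rd): D##
Perfect 5th (5th): F##
Minor 7th (7th): A#
Minor 13th (13th): G#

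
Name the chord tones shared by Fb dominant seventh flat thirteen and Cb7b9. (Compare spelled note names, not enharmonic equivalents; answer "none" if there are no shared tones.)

Fb dominant seventh flat thirteen: Fb Ab Cb Ebb Dbb
Cb7b9: Cb Eb Gb Bbb Dbb
Common to both → Cb, Dbb.

Cb – Dbb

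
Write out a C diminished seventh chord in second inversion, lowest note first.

G-flat – B-double-flat – C – E-flat

In root position, C diminished seventh is C–E-flat–G-flat–B-double-flat.
Second inversion puts the fifth (G-flat) in the bass.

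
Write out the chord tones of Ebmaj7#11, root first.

Ebmaj7#11 is a major seventh sharp eleven built on Eb.
Root: Eb
Major 3rd (3rd): G
Perfect 5th (5th): Bb
Major 7th (7th): D
Augmented 11th (11th): A

Eb, G, Bb, D, A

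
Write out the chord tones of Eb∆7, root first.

Root E♭, quality major seventh:
E♭ — root
G — major 3rd
B♭ — perfect 5th
D — major 7th

E♭ G B♭ D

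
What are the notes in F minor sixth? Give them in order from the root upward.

F, A-flat, C, D

Root F, quality minor sixth:
Root: F
Minor 3rd (3rd): A-flat
Perfect 5th (5th): C
Major 6th (6th): D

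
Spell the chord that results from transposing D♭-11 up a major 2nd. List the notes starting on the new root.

D♭ up a major 2nd → E♭. New chord: E♭ minor eleventh.
root → E♭
3rd (minor 3rd) → G♭
5th (perfect 5th) → B♭
7th (minor 7th) → D♭
9th (major 9th) → F
11th (perfect 11th) → A♭

E♭ – G♭ – B♭ – D♭ – F – A♭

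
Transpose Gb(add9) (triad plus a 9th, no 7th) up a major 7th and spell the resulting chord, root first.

F, A, C, G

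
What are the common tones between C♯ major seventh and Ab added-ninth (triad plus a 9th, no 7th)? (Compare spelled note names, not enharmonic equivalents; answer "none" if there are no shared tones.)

none

C♯ major seventh: C♯ E♯ G♯ B♯
Ab added-ninth: A♭ C E♭ B♭
Common to both → none.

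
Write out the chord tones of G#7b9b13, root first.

G#, B#, D#, F#, A, E

G#7b9b13: dominant seventh flat nine flat thirteen on G#.
- root: G#
- major 3rd: B#
- perfect 5th: D#
- minor 7th: F#
- minor 9th: A
- minor 13th: E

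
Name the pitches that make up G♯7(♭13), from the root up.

Root G#, quality dominant seventh flat thirteen:
G# — root
B# — major 3rd
D# — perfect 5th
F# — minor 7th
E — minor 13th

G#  B#  D#  F#  E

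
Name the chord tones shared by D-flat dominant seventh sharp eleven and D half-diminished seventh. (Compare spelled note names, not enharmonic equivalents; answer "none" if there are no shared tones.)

D-flat dominant seventh sharp eleven: D-flat F A-flat C-flat G
D half-diminished seventh: D F A-flat C
Common to both → F, A-flat.

F – A-flat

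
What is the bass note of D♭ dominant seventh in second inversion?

A-flat

D♭ dominant seventh in root position is D-flat–F–A-flat–C-flat.
Second inversion places the fifth in the bass, which is A-flat.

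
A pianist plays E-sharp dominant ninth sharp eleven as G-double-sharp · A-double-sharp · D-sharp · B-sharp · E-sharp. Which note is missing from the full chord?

F-double-sharp

E-sharp dominant ninth sharp eleven = E-sharp, G-double-sharp, B-sharp, D-sharp, F-double-sharp, A-double-sharp. The voicing lacks the 9th (major 9th), F-double-sharp.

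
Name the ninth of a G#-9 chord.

A#

Root of G#-9 = G#. The 9th is a major 9th: G# up a major 9th → A#.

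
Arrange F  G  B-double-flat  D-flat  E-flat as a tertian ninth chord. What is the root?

Stacking in thirds gives E-flat – G – B-double-flat – D-flat – F, so E-flat is the root — E-flat dominant ninth flat five.

E-flat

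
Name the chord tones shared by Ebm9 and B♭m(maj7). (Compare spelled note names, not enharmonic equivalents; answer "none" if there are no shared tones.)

Bb, Db, F

Ebm9 = Eb, Gb, Bb, Db, F.
B♭m(maj7) = Bb, Db, F, A.
Shared: Bb, Db, F.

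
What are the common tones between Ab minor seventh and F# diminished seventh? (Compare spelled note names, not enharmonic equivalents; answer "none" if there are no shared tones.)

Ab minor seventh = A-flat, C-flat, E-flat, G-flat.
F# diminished seventh = F-sharp, A, C, E-flat.
Shared: E-flat.

E-flat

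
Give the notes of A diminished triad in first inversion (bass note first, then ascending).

C, E-flat, A

A diminished triad = A–C–E-flat; first inversion → third (C) lowest.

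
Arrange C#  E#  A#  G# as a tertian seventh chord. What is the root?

Stacking in thirds gives A# – C# – E# – G#, so A# is the root — A# minor seventh.

A#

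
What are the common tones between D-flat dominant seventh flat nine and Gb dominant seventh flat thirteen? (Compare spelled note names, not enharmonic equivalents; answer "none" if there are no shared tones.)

D-flat – E-double-flat

D-flat dominant seventh flat nine: D-flat F A-flat C-flat E-double-flat
Gb dominant seventh flat thirteen: G-flat B-flat D-flat F-flat E-double-flat
Common to both → D-flat, E-double-flat.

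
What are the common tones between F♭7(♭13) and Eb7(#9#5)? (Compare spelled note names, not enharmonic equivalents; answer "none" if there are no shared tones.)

F♭7(♭13) = Fb, Ab, Cb, Ebb, Dbb.
Eb7(#9#5) = Eb, G, B, Db, F#.
Shared: none.

none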